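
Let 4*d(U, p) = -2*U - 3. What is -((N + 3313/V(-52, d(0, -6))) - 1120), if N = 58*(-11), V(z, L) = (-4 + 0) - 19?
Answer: 43747/23 ≈ 1902.0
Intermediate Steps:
d(U, p) = -¾ - U/2 (d(U, p) = (-2*U - 3)/4 = (-3 - 2*U)/4 = -¾ - U/2)
V(z, L) = -23 (V(z, L) = -4 - 19 = -23)
N = -638
-((N + 3313/V(-52, d(0, -6))) - 1120) = -((-638 + 3313/(-23)) - 1120) = -((-638 + 3313*(-1/23)) - 1120) = -((-638 - 3313/23) - 1120) = -(-17987/23 - 1120) = -1*(-43747/23) = 43747/23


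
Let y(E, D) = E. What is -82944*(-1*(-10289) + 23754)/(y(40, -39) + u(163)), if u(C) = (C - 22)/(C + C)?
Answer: -920514004992/13181 ≈ -6.9836e+7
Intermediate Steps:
u(C) = (-22 + C)/(2*C) (u(C) = (-22 + C)/((2*C)) = (-22 + C)*(1/(2*C)) = (-22 + C)/(2*C))
-82944*(-1*(-10289) + 23754)/(y(40, -39) + u(163)) = -82944*(-1*(-10289) + 23754)/(40 + (½)*(-22 + 163)/163) = -82944*(10289 + 23754)/(40 + (½)*(1/163)*141) = -82944*34043/(40 + 141/326) = -82944/((13181/326)*(1/34043)) = -82944/13181/11098018 = -82944*11098018/13181 = -920514004992/13181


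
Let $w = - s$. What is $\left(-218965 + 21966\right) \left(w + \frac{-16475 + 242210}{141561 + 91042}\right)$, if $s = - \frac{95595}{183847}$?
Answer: $- \frac{124316874956670}{423399641} \approx -2.9362 \cdot 10^{5}$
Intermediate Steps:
$s = - \frac{95595}{183847}$ ($s = \left(-95595\right) \frac{1}{183847} = - \frac{95595}{183847} \approx -0.51997$)
$w = \frac{95595}{183847}$ ($w = \left(-1\right) \left(- \frac{95595}{183847}\right) = \frac{95595}{183847} \approx 0.51997$)
$\left(-218965 + 21966\right) \left(w + \frac{-16475 + 242210}{141561 + 91042}\right) = \left(-218965 + 21966\right) \left(\frac{95595}{183847} + \frac{-16475 + 242210}{141561 + 91042}\right) = - 196999 \left(\frac{95595}{183847} + \frac{225735}{232603}\right) = - 196999 \left(\frac{95595}{183847} + 225735 \cdot \frac{1}{232603}\right) = - 196999 \left(\frac{95595}{183847} + \frac{2235}{2303}\right) = \left(-196999\right) \frac{631053330}{423399641} = - \frac{124316874956670}{423399641}$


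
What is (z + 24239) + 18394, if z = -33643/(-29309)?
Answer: 1249564240/29309 ≈ 42634.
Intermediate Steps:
z = 33643/29309 (z = -33643*(-1/29309) = 33643/29309 ≈ 1.1479)
(z + 24239) + 18394 = (33643/29309 + 24239) + 18394 = 710454494/29309 + 18394 = 1249564240/29309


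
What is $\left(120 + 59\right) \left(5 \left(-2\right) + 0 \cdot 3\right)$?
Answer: $-1790$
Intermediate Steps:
$\left(120 + 59\right) \left(5 \left(-2\right) + 0 \cdot 3\right) = 179 \left(-10 + 0\right) = 179 \left(-10\right) = -1790$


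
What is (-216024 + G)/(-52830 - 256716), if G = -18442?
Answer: 117233/154773 ≈ 0.75745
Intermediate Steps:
(-216024 + G)/(-52830 - 256716) = (-216024 - 18442)/(-52830 - 256716) = -234466/(-309546) = -234466*(-1/309546) = 117233/154773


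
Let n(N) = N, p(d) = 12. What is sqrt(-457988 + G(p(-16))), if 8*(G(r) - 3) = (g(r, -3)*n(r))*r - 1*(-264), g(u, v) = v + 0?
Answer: I*sqrt(458006) ≈ 676.76*I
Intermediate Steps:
g(u, v) = v
G(r) = 36 - 3*r**2/8 (G(r) = 3 + ((-3*r)*r - 1*(-264))/8 = 3 + (-3*r**2 + 264)/8 = 3 + (264 - 3*r**2)/8 = 3 + (33 - 3*r**2/8) = 36 - 3*r**2/8)
sqrt(-457988 + G(p(-16))) = sqrt(-457988 + (36 - 3/8*12**2)) = sqrt(-457988 + (36 - 3/8*144)) = sqrt(-457988 + (36 - 54)) = sqrt(-457988 - 18) = sqrt(-458006) = I*sqrt(458006)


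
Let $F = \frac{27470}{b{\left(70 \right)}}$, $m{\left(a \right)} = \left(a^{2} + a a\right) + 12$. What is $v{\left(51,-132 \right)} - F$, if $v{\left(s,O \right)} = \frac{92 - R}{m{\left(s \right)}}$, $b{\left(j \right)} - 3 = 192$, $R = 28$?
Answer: $- \frac{1591290}{11297} \approx -140.86$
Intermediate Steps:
$b{\left(j \right)} = 195$ ($b{\left(j \right)} = 3 + 192 = 195$)
$m{\left(a \right)} = 12 + 2 a^{2}$ ($m{\left(a \right)} = \left(a^{2} + a^{2}\right) + 12 = 2 a^{2} + 12 = 12 + 2 a^{2}$)
$v{\left(s,O \right)} = \frac{64}{12 + 2 s^{2}}$ ($v{\left(s,O \right)} = \frac{92 - 28}{12 + 2 s^{2}} = \frac{64}{12 + 2 s^{2}}$)
$F = \frac{5494}{39}$ ($F = \frac{27470}{195} = 27470 \cdot \frac{1}{195} = \frac{5494}{39} \approx 140.87$)
$v{\left(51,-132 \right)} - F = \frac{32}{6 + 51^{2}} - \frac{5494}{39} = \frac{32}{6 + 2601} - \frac{5494}{39} = \frac{32}{2607} - \frac{5494}{39} = - \frac{1591290}{11297}$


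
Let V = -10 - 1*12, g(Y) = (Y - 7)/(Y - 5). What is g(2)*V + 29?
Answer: -23/3 ≈ -7.6667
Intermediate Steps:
g(Y) = (-7 + Y)/(-5 + Y)
V = -22 (V = -10 - 12 = -22)
g(2)*V + 29 = ((-7 + 2)/(-5 + 2))*(-22) + 29 = (-5/(-3))*(-22) + 29 = -⅓*(-5)*(-22) + 29 = (5/3)*(-22) + 29 = -110/3 + 29 = -23/3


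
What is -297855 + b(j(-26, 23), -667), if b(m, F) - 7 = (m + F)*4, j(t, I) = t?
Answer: -300620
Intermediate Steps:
b(m, F) = 7 + 4*F + 4*m (b(m, F) = 7 + (m + F)*4 = 7 + (F + m)*4 = 7 + (4*F + 4*m) = 7 + 4*F + 4*m)
-297855 + b(j(-26, 23), -667) = -297855 + (7 + 4*(-667) + 4*(-26)) = -297855 + (7 - 2668 - 104) = -297855 - 2765 = -300620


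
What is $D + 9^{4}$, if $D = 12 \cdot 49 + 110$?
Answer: $7259$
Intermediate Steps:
$D = 698$ ($D = 588 + 110 = 698$)
$D + 9^{4} = 698 + 9^{4} = 698 + 6561 = 7259$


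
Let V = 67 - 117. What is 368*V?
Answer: -18400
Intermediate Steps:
V = -50
368*V = 368*(-50) = -18400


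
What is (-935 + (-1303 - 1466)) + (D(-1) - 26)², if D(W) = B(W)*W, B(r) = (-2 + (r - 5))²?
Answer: 4396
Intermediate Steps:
B(r) = (-7 + r)² (B(r) = (-2 + (-5 + r))² = (-7 + r)²)
D(W) = W*(-7 + W)² (D(W) = (-7 + W)²*W = W*(-7 + W)²)
(-935 + (-1303 - 1466)) + (D(-1) - 26)² = (-935 + (-1303 - 1466)) + (-(-7 - 1)² - 26)² = (-935 - 2769) + (-1*(-8)² - 26)² = -3704 + (-1*64 - 26)² = -3704 + (-64 - 26)² = -3704 + (-90)² = -3704 + 8100 = 4396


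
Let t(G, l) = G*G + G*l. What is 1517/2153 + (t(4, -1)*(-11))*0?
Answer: 1517/2153 ≈ 0.70460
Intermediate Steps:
t(G, l) = G² + G*l
1517/2153 + (t(4, -1)*(-11))*0 = 1517/2153 + ((4*(4 - 1))*(-11))*0 = 1517*(1/2153) + ((4*3)*(-11))*0 = 1517/2153 + (12*(-11))*0 = 1517/2153 - 132*0 = 1517/2153 + 0 = 1517/2153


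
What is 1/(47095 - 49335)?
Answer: -1/2240 ≈ -0.00044643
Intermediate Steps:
1/(47095 - 49335) = 1/(-2240) = -1/2240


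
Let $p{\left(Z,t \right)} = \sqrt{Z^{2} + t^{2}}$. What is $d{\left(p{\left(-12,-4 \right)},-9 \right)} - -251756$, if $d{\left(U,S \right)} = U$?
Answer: $251756 + 4 \sqrt{10} \approx 2.5177 \cdot 10^{5}$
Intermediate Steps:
$d{\left(p{\left(-12,-4 \right)},-9 \right)} - -251756 = \sqrt{\left(-12\right)^{2} + \left(-4\right)^{2}} - -251756 = \sqrt{144 + 16} + 251756 = \sqrt{160} + 251756 = 4 \sqrt{10} + 251756 = 251756 + 4 \sqrt{10}$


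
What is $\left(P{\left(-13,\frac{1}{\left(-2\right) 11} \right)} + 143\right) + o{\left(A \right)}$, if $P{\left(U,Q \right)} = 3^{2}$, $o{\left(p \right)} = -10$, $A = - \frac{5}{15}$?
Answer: $142$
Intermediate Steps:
$A = - \frac{1}{3}$ ($A = \left(-5\right) \frac{1}{15} = - \frac{1}{3} \approx -0.33333$)
$P{\left(U,Q \right)} = 9$
$\left(P{\left(-13,\frac{1}{\left(-2\right) 11} \right)} + 143\right) + o{\left(A \right)} = \left(9 + 143\right) - 10 = 152 - 10 = 142$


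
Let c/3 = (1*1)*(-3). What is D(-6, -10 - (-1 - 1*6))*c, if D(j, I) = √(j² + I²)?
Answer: -27*√5 ≈ -60.374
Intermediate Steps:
c = -9 (c = 3*((1*1)*(-3)) = 3*(1*(-3)) = 3*(-3) = -9)
D(j, I) = √(I² + j²)
D(-6, -10 - (-1 - 1*6))*c = √((-10 - (-1 - 1*6))² + (-6)²)*(-9) = √((-10 - (-1 - 6))² + 36)*(-9) = √((-10 - 1*(-7))² + 36)*(-9) = √((-10 + 7)² + 36)*(-9) = √((-3)² + 36)*(-9) = √(9 + 36)*(-9) = √45*(-9) = (3*√5)*(-9) = -27*√5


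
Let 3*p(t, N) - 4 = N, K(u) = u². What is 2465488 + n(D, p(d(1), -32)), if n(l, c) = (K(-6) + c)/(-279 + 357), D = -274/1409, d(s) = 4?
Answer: 288462136/117 ≈ 2.4655e+6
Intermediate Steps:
p(t, N) = 4/3 + N/3
D = -274/1409 (D = -274*1/1409 = -274/1409 ≈ -0.19446)
n(l, c) = 6/13 + c/78 (n(l, c) = ((-6)² + c)/(-279 + 357) = (36 + c)/78 = (36 + c)*(1/78) = 6/13 + c/78)
2465488 + n(D, p(d(1), -32)) = 2465488 + (6/13 + (4/3 + (⅓)*(-32))/78) = 2465488 + (6/13 + (4/3 - 32/3)/78) = 2465488 + (6/13 + (1/78)*(-28/3)) = 2465488 + (6/13 - 14/117) = 2465488 + 40/117 = 288462136/117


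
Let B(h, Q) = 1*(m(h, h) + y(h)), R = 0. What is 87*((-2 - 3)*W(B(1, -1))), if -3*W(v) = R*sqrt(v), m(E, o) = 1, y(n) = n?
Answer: 0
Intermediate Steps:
B(h, Q) = 1 + h (B(h, Q) = 1*(1 + h) = 1 + h)
W(v) = 0 (W(v) = -0*sqrt(v) = -1/3*0 = 0)
87*((-2 - 3)*W(B(1, -1))) = 87*((-2 - 3)*0) = 87*(-5*0) = 87*0 = 0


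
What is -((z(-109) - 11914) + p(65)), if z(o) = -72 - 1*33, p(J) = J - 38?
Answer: 11992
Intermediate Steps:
p(J) = -38 + J
z(o) = -105 (z(o) = -72 - 33 = -105)
-((z(-109) - 11914) + p(65)) = -((-105 - 11914) + (-38 + 65)) = -(-12019 + 27) = -1*(-11992) = 11992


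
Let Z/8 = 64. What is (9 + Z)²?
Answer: 271441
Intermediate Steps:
Z = 512 (Z = 8*64 = 512)
(9 + Z)² = (9 + 512)² = 521² = 271441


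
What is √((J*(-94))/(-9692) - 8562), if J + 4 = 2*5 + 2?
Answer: I*√50266438574/2423 ≈ 92.531*I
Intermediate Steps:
J = 8 (J = -4 + (2*5 + 2) = -4 + (10 + 2) = -4 + 12 = 8)
√((J*(-94))/(-9692) - 8562) = √((8*(-94))/(-9692) - 8562) = √(-752*(-1/9692) - 8562) = √(188/2423 - 8562) = √(-20745538/2423) = I*√50266438574/2423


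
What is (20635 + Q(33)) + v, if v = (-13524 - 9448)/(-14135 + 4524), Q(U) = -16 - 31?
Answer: 197894240/9611 ≈ 20590.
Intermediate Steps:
Q(U) = -47
v = 22972/9611 (v = -22972/(-9611) = -22972*(-1/9611) = 22972/9611 ≈ 2.3902)
(20635 + Q(33)) + v = (20635 - 47) + 22972/9611 = 20588 + 22972/9611 = 197894240/9611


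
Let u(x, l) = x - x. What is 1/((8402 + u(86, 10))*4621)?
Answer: 1/38825642 ≈ 2.5756e-8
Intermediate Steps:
u(x, l) = 0
1/((8402 + u(86, 10))*4621) = 1/((8402 + 0)*4621) = (1/4621)/8402 = (1/8402)*(1/4621) = 1/38825642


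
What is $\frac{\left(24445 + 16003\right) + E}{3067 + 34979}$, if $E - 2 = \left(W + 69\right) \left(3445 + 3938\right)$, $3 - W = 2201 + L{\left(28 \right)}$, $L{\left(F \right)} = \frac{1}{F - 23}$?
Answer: $- \frac{39198584}{95115} \approx -412.12$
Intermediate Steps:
$L{\left(F \right)} = \frac{1}{-23 + F}$
$W = - \frac{10991}{5}$ ($W = 3 - \left(2201 + \frac{1}{-23 + 28}\right) = 3 - \left(2201 + \frac{1}{5}\right) = 3 - \frac{11006}{5} = - \frac{10991}{5} \approx -2198.2$)
$E = - \frac{78599408}{5}$ ($E = 2 + \left(- \frac{10991}{5} + 69\right) \left(3445 + 3938\right) = 2 - \frac{78599418}{5} = - \frac{78599408}{5} \approx -1.572 \cdot 10^{7}$)
$\frac{\left(24445 + 16003\right) + E}{3067 + 34979} = \frac{\left(24445 + 16003\right) - \frac{78599408}{5}}{3067 + 34979} = \frac{40448 - \frac{78599408}{5}}{38046} = \left(- \frac{78397168}{5}\right) \frac{1}{38046} = - \frac{39198584}{95115}$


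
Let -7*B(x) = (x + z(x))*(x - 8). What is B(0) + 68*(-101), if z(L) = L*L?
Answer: -6868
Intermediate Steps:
z(L) = L**2
B(x) = -(-8 + x)*(x + x**2)/7 (B(x) = -(x + x**2)*(x - 8)/7 = -(x + x**2)*(-8 + x)/7 = -(-8 + x)*(x + x**2)/7)
B(0) + 68*(-101) = (1/7)*0*(8 - 1*0**2 + 7*0) + 68*(-101) = (1/7)*0*(8 - 1*0 + 0) - 6868 = (1/7)*0*(8 + 0 + 0) - 6868 = (1/7)*0*8 - 6868 = 0 - 6868 = -6868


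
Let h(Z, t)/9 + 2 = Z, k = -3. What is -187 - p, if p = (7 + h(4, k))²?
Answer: -812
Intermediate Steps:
h(Z, t) = -18 + 9*Z
p = 625 (p = (7 + (-18 + 9*4))² = (7 + (-18 + 36))² = (7 + 18)² = 25² = 625)
-187 - p = -187 - 1*625 = -187 - 625 = -812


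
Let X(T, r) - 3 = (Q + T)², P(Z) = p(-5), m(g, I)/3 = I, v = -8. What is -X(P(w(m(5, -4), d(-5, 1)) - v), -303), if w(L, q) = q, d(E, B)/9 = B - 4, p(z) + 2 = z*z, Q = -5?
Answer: -327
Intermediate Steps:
m(g, I) = 3*I
p(z) = -2 + z² (p(z) = -2 + z*z = -2 + z²)
d(E, B) = -36 + 9*B (d(E, B) = 9*(B - 4) = 9*(-4 + B) = -36 + 9*B)
P(Z) = 23 (P(Z) = -2 + (-5)² = -2 + 25 = 23)
X(T, r) = 3 + (-5 + T)²
-X(P(w(m(5, -4), d(-5, 1)) - v), -303) = -(3 + (-5 + 23)²) = -(3 + 18²) = -(3 + 324) = -1*327 = -327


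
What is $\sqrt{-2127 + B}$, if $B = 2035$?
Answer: $2 i \sqrt{23} \approx 9.5917 i$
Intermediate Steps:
$\sqrt{-2127 + B} = \sqrt{-2127 + 2035} = \sqrt{-92} = 2 i \sqrt{23}$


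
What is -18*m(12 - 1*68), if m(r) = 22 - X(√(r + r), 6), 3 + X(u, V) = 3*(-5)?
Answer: -720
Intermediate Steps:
X(u, V) = -18 (X(u, V) = -3 + 3*(-5) = -3 - 15 = -18)
m(r) = 40 (m(r) = 22 - 1*(-18) = 22 + 18 = 40)
-18*m(12 - 1*68) = -18*40 = -720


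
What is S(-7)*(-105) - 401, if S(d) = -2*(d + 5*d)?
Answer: -9221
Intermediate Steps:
S(d) = -12*d
S(-7)*(-105) - 401 = -12*(-7)*(-105) - 401 = 84*(-105) - 401 = -8820 - 401 = -9221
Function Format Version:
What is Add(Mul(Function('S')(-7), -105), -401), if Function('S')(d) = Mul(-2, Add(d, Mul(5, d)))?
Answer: -9221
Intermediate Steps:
Function('S')(d) = Mul(-12, d) (Function('S')(d) = Mul(-2, Mul(6, d)) = Mul(-12, d))
Add(Mul(Function('S')(-7), -105), -401) = Add(Mul(Mul(-12, -7), -105), -401) = Add(Mul(84, -105), -401) = Add(-8820, -401) = -9221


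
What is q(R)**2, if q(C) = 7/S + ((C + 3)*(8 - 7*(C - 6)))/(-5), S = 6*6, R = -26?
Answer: 36914321161/32400 ≈ 1.1393e+6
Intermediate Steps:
S = 36
q(C) = 7/36 - (3 + C)*(50 - 7*C)/5 (q(C) = 7/36 + ((C + 3)*(8 - 7*(C - 6)))/(-5) = 7*(1/36) + ((3 + C)*(8 - 7*(-6 + C)))*(-1/5) = 7/36 + ((3 + C)*(8 + (42 - 7*C)))*(-1/5) = 7/36 + ((3 + C)*(50 - 7*C))*(-1/5) = 7/36 - (3 + C)*(50 - 7*C)/5)
q(R)**2 = (-1073/36 - 29/5*(-26) + (7/5)*(-26)**2)**2 = (-1073/36 + 754/5 + (7/5)*676)**2 = (-1073/36 + 754/5 + 4732/5)**2 = (192131/180)**2 = 36914321161/32400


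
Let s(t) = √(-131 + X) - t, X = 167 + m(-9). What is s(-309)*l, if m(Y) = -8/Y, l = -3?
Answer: -927 - 2*√83 ≈ -945.22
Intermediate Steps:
X = 1511/9 (X = 167 - 8/(-9) = 167 - 8*(-⅑) = 167 + 8/9 = 1511/9 ≈ 167.89)
s(t) = -t + 2*√83/3 (s(t) = √(-131 + 1511/9) - t = √(332/9) - t = 2*√83/3 - t = -t + 2*√83/3)
s(-309)*l = (-1*(-309) + 2*√83/3)*(-3) = (309 + 2*√83/3)*(-3) = -927 - 2*√83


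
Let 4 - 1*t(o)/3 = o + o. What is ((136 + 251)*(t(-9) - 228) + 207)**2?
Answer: 3904625169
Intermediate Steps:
t(o) = 12 - 6*o (t(o) = 12 - 3*(o + o) = 12 - 6*o)
((136 + 251)*(t(-9) - 228) + 207)**2 = ((136 + 251)*((12 - 6*(-9)) - 228) + 207)**2 = (387*((12 + 54) - 228) + 207)**2 = (387*(66 - 228) + 207)**2 = (387*(-162) + 207)**2 = (-62694 + 207)**2 = (-62487)**2 = 3904625169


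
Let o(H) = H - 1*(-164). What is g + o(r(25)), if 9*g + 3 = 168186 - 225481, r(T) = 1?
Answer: -55813/9 ≈ -6201.4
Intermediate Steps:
o(H) = 164 + H (o(H) = H + 164 = 164 + H)
g = -57298/9 (g = -⅓ + (168186 - 225481)/9 = -⅓ + (⅑)*(-57295) = -⅓ - 57295/9 = -57298/9 ≈ -6366.4)
g + o(r(25)) = -57298/9 + (164 + 1) = -57298/9 + 165 = -55813/9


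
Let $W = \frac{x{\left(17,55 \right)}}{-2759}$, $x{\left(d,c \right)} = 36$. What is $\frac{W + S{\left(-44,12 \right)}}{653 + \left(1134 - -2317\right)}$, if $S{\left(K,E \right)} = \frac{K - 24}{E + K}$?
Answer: $\frac{46615}{90583488} \approx 0.00051461$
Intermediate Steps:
$S{\left(K,E \right)} = \frac{-24 + K}{E + K}$
$W = - \frac{36}{2759}$ ($W = \frac{36}{-2759} = 36 \left(- \frac{1}{2759}\right) = - \frac{36}{2759} \approx -0.013048$)
$\frac{W + S{\left(-44,12 \right)}}{653 + \left(1134 - -2317\right)} = \frac{- \frac{36}{2759} + \frac{-24 - 44}{12 - 44}}{653 + \left(1134 - -2317\right)} = \frac{- \frac{36}{2759} + \frac{1}{-32} \left(-68\right)}{653 + \left(1134 + 2317\right)} = \frac{- \frac{36}{2759} - - \frac{17}{8}}{653 + 3451} = \frac{- \frac{36}{2759} + \frac{17}{8}}{4104} = \frac{46615}{22072} \cdot \frac{1}{4104} = \frac{46615}{90583488}$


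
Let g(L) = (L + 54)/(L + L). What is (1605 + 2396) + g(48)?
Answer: 64033/16 ≈ 4002.1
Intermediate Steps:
g(L) = (54 + L)/(2*L) (g(L) = (54 + L)/((2*L)) = (54 + L)*(1/(2*L)) = (54 + L)/(2*L))
(1605 + 2396) + g(48) = (1605 + 2396) + (½)*(54 + 48)/48 = 4001 + (½)*(1/48)*102 = 4001 + 17/16 = 64033/16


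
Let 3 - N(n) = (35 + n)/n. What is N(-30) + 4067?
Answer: 24421/6 ≈ 4070.2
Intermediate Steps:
N(n) = 3 - (35 + n)/n
N(-30) + 4067 = (2 - 35/(-30)) + 4067 = (2 - 35*(-1/30)) + 4067 = (2 + 7/6) + 4067 = 19/6 + 4067 = 24421/6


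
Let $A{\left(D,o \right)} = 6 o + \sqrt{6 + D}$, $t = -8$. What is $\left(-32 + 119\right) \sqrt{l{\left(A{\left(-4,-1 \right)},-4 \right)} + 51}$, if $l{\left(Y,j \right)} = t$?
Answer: $87 \sqrt{43} \approx 570.5$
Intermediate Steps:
$A{\left(D,o \right)} = \sqrt{6 + D} + 6 o$
$l{\left(Y,j \right)} = -8$
$\left(-32 + 119\right) \sqrt{l{\left(A{\left(-4,-1 \right)},-4 \right)} + 51} = \left(-32 + 119\right) \sqrt{-8 + 51} = 87 \sqrt{43}$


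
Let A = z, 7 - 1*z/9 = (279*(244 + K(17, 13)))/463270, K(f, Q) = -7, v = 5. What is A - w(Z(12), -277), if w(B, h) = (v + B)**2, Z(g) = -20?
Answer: -75644847/463270 ≈ -163.28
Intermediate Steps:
w(B, h) = (5 + B)**2
z = 28590903/463270 (z = 63 - 9*279*(244 - 7)/463270 = 63 - 9*279*237/463270 = 63 - 595107/463270 = 28590903/463270 ≈ 61.715)
A = 28590903/463270 ≈ 61.715
A - w(Z(12), -277) = 28590903/463270 - (5 - 20)**2 = 28590903/463270 - 1*(-15)**2 = 28590903/463270 - 1*225 = 28590903/463270 - 225 = -75644847/463270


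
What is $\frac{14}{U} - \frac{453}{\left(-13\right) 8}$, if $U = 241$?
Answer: $\frac{110629}{25064} \approx 4.4139$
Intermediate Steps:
$\frac{14}{U} - \frac{453}{\left(-13\right) 8} = \frac{14}{241} - \frac{453}{\left(-13\right) 8} = 14 \cdot \frac{1}{241} - \frac{453}{-104} = \frac{14}{241} - - \frac{453}{104} = \frac{14}{241} + \frac{453}{104} = \frac{110629}{25064}$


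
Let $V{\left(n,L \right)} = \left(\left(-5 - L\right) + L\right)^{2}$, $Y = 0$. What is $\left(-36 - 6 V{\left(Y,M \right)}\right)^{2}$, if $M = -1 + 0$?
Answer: $34596$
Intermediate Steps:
$M = -1$
$V{\left(n,L \right)} = 25$ ($V{\left(n,L \right)} = \left(-5\right)^{2} = 25$)
$\left(-36 - 6 V{\left(Y,M \right)}\right)^{2} = \left(-36 - 150\right)^{2} = \left(-186\right)^{2} = 34596$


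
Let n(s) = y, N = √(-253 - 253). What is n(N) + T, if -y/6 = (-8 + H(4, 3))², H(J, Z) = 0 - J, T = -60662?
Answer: -61526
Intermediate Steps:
H(J, Z) = -J
N = I*√506 (N = √(-506) = I*√506 ≈ 22.494*I)
y = -864 (y = -6*(-8 - 1*4)² = -6*(-8 - 4)² = -6*(-12)² = -6*144 = -864)
n(s) = -864
n(N) + T = -864 - 60662 = -61526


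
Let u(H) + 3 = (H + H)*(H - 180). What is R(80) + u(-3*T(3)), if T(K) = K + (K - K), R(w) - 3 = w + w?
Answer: 3562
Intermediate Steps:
R(w) = 3 + 2*w (R(w) = 3 + (w + w) = 3 + 2*w)
T(K) = K (T(K) = K + 0 = K)
u(H) = -3 + 2*H*(-180 + H) (u(H) = -3 + (H + H)*(H - 180) = -3 + (2*H)*(-180 + H) = -3 + 2*H*(-180 + H))
R(80) + u(-3*T(3)) = (3 + 2*80) + (-3 - (-1080)*3 + 2*(-3*3)²) = (3 + 160) + (-3 - 360*(-9) + 2*(-9)²) = 163 + (-3 + 3240 + 2*81) = 163 + (-3 + 3240 + 162) = 163 + 3399 = 3562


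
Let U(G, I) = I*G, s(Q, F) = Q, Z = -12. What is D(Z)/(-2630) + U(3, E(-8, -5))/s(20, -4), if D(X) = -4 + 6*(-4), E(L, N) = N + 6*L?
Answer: -41761/5260 ≈ -7.9394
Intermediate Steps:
U(G, I) = G*I
D(X) = -28 (D(X) = -4 - 24 = -28)
D(Z)/(-2630) + U(3, E(-8, -5))/s(20, -4) = -28/(-2630) + (3*(-5 + 6*(-8)))/20 = -28*(-1/2630) + (3*(-5 - 48))*(1/20) = 14/1315 + (3*(-53))*(1/20) = 14/1315 - 159*1/20 = 14/1315 - 159/20 = -41761/5260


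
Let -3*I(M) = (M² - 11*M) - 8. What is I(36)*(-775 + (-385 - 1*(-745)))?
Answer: 370180/3 ≈ 1.2339e+5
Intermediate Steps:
I(M) = 8/3 - M²/3 + 11*M/3 (I(M) = -((M² - 11*M) - 8)/3 = -(-8 + M² - 11*M)/3 = 8/3 - M²/3 + 11*M/3)
I(36)*(-775 + (-385 - 1*(-745))) = (8/3 - ⅓*36² + (11/3)*36)*(-775 + (-385 - 1*(-745))) = (8/3 - ⅓*1296 + 132)*(-775 + (-385 + 745)) = (8/3 - 432 + 132)*(-775 + 360) = -892/3*(-415) = 370180/3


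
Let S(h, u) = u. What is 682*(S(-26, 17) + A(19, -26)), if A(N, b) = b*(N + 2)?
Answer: -360778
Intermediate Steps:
A(N, b) = b*(2 + N)
682*(S(-26, 17) + A(19, -26)) = 682*(17 - 26*(2 + 19)) = 682*(17 - 26*21) = 682*(17 - 546) = 682*(-529) = -360778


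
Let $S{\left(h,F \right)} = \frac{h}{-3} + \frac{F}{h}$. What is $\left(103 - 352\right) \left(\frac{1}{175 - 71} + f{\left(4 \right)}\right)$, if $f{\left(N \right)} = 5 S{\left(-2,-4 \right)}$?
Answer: $- \frac{345529}{104} \approx -3322.4$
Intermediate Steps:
$S{\left(h,F \right)} = - \frac{h}{3} + \frac{F}{h}$ ($S{\left(h,F \right)} = h \left(- \frac{1}{3}\right) + \frac{F}{h} = - \frac{h}{3} + \frac{F}{h}$)
$f{\left(N \right)} = \frac{40}{3}$ ($f{\left(N \right)} = 5 \left(\left(- \frac{1}{3}\right) \left(-2\right) - \frac{4}{-2}\right) = 5 \left(\frac{2}{3} - -2\right) = 5 \left(\frac{2}{3} + 2\right) = 5 \cdot \frac{8}{3} = \frac{40}{3}$)
$\left(103 - 352\right) \left(\frac{1}{175 - 71} + f{\left(4 \right)}\right) = \left(103 - 352\right) \left(\frac{1}{175 - 71} + \frac{40}{3}\right) = - 249 \left(\frac{1}{104} + \frac{40}{3}\right) = \left(-249\right) \frac{4163}{312} = - \frac{345529}{104}$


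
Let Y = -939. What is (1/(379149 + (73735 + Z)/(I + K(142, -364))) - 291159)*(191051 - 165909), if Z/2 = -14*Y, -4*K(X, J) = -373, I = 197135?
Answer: -168432656071282310628/23008921165 ≈ -7.3203e+9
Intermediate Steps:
K(X, J) = 373/4 (K(X, J) = -¼*(-373) = 373/4)
Z = 26292 (Z = 2*(-14*(-939)) = 2*13146 = 26292)
(1/(379149 + (73735 + Z)/(I + K(142, -364))) - 291159)*(191051 - 165909) = (1/(379149 + (73735 + 26292)/(197135 + 373/4)) - 291159)*(191051 - 165909) = (1/(379149 + 100027/(788913/4)) - 291159)*25142 = (1/(379149 + 100027*(4/788913)) - 291159)*25142 = (1/(379149 + 400108/788913) - 291159)*25142 = (1/(299115975145/788913) - 291159)*25142 = (788913/299115975145 - 291159)*25142 = -87090308206454142/299115975145*25142 = -168432656071282310628/23008921165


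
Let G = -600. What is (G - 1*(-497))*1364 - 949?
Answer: -141441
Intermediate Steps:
(G - 1*(-497))*1364 - 949 = (-600 - 1*(-497))*1364 - 949 = (-600 + 497)*1364 - 949 = -103*1364 - 949 = -140492 - 949 = -141441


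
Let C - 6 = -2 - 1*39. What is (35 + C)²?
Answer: 0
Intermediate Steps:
C = -35 (C = 6 + (-2 - 1*39) = 6 + (-2 - 39) = 6 - 41 = -35)
(35 + C)² = (35 - 35)² = 0² = 0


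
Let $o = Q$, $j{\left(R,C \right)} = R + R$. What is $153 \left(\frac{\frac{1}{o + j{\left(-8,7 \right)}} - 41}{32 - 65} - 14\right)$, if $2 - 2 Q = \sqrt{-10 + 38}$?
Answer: $- \frac{4679913}{2398} - \frac{51 \sqrt{7}}{2398} \approx -1951.6$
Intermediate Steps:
$j{\left(R,C \right)} = 2 R$
$Q = 1 - \sqrt{7}$ ($Q = 1 - \frac{\sqrt{-10 + 38}}{2} = 1 - \frac{\sqrt{28}}{2} = 1 - \frac{2 \sqrt{7}}{2} = 1 - \sqrt{7} \approx -1.6458$)
$o = 1 - \sqrt{7} \approx -1.6458$
$153 \left(\frac{\frac{1}{o + j{\left(-8,7 \right)}} - 41}{32 - 65} - 14\right) = 153 \left(\frac{\frac{1}{\left(1 - \sqrt{7}\right) + 2 \left(-8\right)} - 41}{32 - 65} - 14\right) = 153 \left(\frac{\frac{1}{\left(1 - \sqrt{7}\right) - 16} - 41}{-33} - 14\right) = 153 \left(\left(\frac{1}{-15 - \sqrt{7}} - 41\right) \left(- \frac{1}{33}\right) - 14\right) = 153 \left(\left(-41 + \frac{1}{-15 - \sqrt{7}}\right) \left(- \frac{1}{33}\right) - 14\right) = 153 \left(\left(\frac{41}{33} - \frac{1}{33 \left(-15 - \sqrt{7}\right)}\right) - 14\right) = 153 \left(- \frac{421}{33} - \frac{1}{33 \left(-15 - \sqrt{7}\right)}\right) = - \frac{21471}{11} - \frac{51}{11 \left(-15 - \sqrt{7}\right)}$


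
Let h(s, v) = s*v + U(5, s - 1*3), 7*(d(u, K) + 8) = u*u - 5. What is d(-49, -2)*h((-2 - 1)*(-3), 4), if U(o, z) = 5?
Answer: 95940/7 ≈ 13706.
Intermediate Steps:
d(u, K) = -61/7 + u**2/7 (d(u, K) = -8 + (u*u - 5)/7 = -8 + (u**2 - 5)/7 = -8 + (-5 + u**2)/7 = -8 + (-5/7 + u**2/7) = -61/7 + u**2/7)
h(s, v) = 5 + s*v (h(s, v) = s*v + 5 = 5 + s*v)
d(-49, -2)*h((-2 - 1)*(-3), 4) = (-61/7 + (1/7)*(-49)**2)*(5 + ((-2 - 1)*(-3))*4) = (-61/7 + (1/7)*2401)*(5 - 3*(-3)*4) = (-61/7 + 343)*(5 + 9*4) = 2340*(5 + 36)/7 = (2340/7)*41 = 95940/7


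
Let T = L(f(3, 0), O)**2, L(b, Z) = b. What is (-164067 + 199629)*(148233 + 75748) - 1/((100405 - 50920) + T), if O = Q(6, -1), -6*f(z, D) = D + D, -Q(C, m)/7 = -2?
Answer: 394158531754169/49485 ≈ 7.9652e+9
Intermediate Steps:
Q(C, m) = 14 (Q(C, m) = -7*(-2) = 14)
f(z, D) = -D/3 (f(z, D) = -(D + D)/6 = -D/3)
O = 14
T = 0 (T = (-1/3*0)**2 = 0**2 = 0)
(-164067 + 199629)*(148233 + 75748) - 1/((100405 - 50920) + T) = (-164067 + 199629)*(148233 + 75748) - 1/((100405 - 50920) + 0) = 35562*223981 - 1/(49485 + 0) = 7965212322 - 1/49485 = 394158531754169/49485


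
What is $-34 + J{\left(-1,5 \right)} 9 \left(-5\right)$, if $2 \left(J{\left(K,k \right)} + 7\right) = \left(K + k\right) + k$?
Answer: $\frac{157}{2} \approx 78.5$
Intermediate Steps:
$J{\left(K,k \right)} = -7 + k + \frac{K}{2}$ ($J{\left(K,k \right)} = -7 + \frac{\left(K + k\right) + k}{2} = -7 + \frac{K + 2 k}{2} = -7 + \left(k + \frac{K}{2}\right) = -7 + k + \frac{K}{2}$)
$-34 + J{\left(-1,5 \right)} 9 \left(-5\right) = -34 + \left(-7 + 5 + \frac{1}{2} \left(-1\right)\right) 9 \left(-5\right) = -34 + \left(-7 + 5 - \frac{1}{2}\right) \left(-45\right) = -34 - - \frac{225}{2} = -34 + \frac{225}{2} = \frac{157}{2}$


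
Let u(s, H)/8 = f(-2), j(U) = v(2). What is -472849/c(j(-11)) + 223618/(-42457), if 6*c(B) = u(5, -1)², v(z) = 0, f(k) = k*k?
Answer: -60341742395/21737984 ≈ -2775.9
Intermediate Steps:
f(k) = k²
j(U) = 0
u(s, H) = 32 (u(s, H) = 8*(-2)² = 8*4 = 32)
c(B) = 512/3 (c(B) = (⅙)*32² = (⅙)*1024 = 512/3)
-472849/c(j(-11)) + 223618/(-42457) = -472849/512/3 + 223618/(-42457) = -472849*3/512 + 223618*(-1/42457) = -1418547/512 - 223618/42457 = -60341742395/21737984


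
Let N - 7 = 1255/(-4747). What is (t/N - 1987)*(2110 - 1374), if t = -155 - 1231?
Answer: -8600366080/5329 ≈ -1.6139e+6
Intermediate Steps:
N = 31974/4747 (N = 7 + 1255/(-4747) = 7 + 1255*(-1/4747) = 7 - 1255/4747 = 31974/4747 ≈ 6.7356)
t = -1386
(t/N - 1987)*(2110 - 1374) = (-1386/31974/4747 - 1987)*(2110 - 1374) = (-1386*4747/31974 - 1987)*736 = (-1096557/5329 - 1987)*736 = -11685280/5329*736 = -8600366080/5329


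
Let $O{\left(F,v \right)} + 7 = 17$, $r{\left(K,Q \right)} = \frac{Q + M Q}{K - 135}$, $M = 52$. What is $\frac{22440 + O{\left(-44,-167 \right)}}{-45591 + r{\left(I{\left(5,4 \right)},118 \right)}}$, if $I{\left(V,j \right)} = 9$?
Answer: $- \frac{141435}{287536} \approx -0.49189$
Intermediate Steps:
$r{\left(K,Q \right)} = \frac{53 Q}{-135 + K}$ ($r{\left(K,Q \right)} = \frac{Q + 52 Q}{K - 135} = \frac{53 Q}{-135 + K}$)
$O{\left(F,v \right)} = 10$ ($O{\left(F,v \right)} = -7 + 17 = 10$)
$\frac{22440 + O{\left(-44,-167 \right)}}{-45591 + r{\left(I{\left(5,4 \right)},118 \right)}} = \frac{22440 + 10}{-45591 + 53 \cdot 118 \frac{1}{-135 + 9}} = \frac{22450}{-45591 + 53 \cdot 118 \frac{1}{-126}} = \frac{22450}{-45591 + 53 \cdot 118 \left(- \frac{1}{126}\right)} = \frac{22450}{-45591 - \frac{3127}{63}} = \frac{22450}{- \frac{2875360}{63}} = 22450 \left(- \frac{63}{2875360}\right) = - \frac{141435}{287536}$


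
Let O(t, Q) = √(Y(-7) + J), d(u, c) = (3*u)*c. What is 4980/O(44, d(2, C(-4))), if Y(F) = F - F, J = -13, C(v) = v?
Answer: -4980*I*√13/13 ≈ -1381.2*I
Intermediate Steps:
Y(F) = 0
d(u, c) = 3*c*u
O(t, Q) = I*√13 (O(t, Q) = √(0 - 13) = √(-13) = I*√13)
4980/O(44, d(2, C(-4))) = 4980/((I*√13)) = 4980*(-I*√13/13) = -4980*I*√13/13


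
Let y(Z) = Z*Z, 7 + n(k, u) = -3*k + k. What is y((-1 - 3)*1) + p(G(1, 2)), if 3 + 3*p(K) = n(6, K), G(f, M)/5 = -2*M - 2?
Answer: 26/3 ≈ 8.6667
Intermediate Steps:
n(k, u) = -7 - 2*k (n(k, u) = -7 + (-3*k + k) = -7 - 2*k)
G(f, M) = -10 - 10*M (G(f, M) = 5*(-2*M - 2) = 5*(-2 - 2*M) = -10 - 10*M)
y(Z) = Z**2
p(K) = -22/3 (p(K) = -1 + (-7 - 2*6)/3 = -1 + (-7 - 12)/3 = -1 + (1/3)*(-19) = -1 - 19/3 = -22/3)
y((-1 - 3)*1) + p(G(1, 2)) = ((-1 - 3)*1)**2 - 22/3 = (-4*1)**2 - 22/3 = (-4)**2 - 22/3 = 16 - 22/3 = 26/3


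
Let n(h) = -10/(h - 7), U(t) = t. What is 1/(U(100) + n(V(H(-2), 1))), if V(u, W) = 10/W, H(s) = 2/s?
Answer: 3/290 ≈ 0.010345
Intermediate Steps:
n(h) = -10/(-7 + h)
1/(U(100) + n(V(H(-2), 1))) = 1/(100 - 10/(-7 + 10/1)) = 1/(100 - 10/(-7 + 10*1)) = 1/(100 - 10/(-7 + 10)) = 1/(100 - 10/3) = 1/(290/3) = 3/290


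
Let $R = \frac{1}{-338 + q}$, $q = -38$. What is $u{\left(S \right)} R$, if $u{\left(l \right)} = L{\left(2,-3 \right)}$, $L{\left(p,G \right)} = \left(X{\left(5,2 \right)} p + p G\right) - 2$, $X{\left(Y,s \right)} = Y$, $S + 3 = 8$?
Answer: $- \frac{1}{188} \approx -0.0053191$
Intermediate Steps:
$S = 5$ ($S = -3 + 8 = 5$)
$L{\left(p,G \right)} = -2 + 5 p + G p$ ($L{\left(p,G \right)} = \left(5 p + p G\right) - 2 = \left(5 p + G p\right) - 2 = -2 + 5 p + G p$)
$R = - \frac{1}{376}$ ($R = \frac{1}{-338 - 38} = \frac{1}{-376} = - \frac{1}{376} \approx -0.0026596$)
$u{\left(l \right)} = 2$ ($u{\left(l \right)} = -2 + 5 \cdot 2 - 6 = -2 + 10 - 6 = 2$)
$u{\left(S \right)} R = 2 \left(- \frac{1}{376}\right) = - \frac{1}{188}$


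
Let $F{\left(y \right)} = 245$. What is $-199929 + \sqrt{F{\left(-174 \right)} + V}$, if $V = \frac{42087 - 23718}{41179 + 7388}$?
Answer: $-199929 + \frac{2 \sqrt{16077409223}}{16189} \approx -1.9991 \cdot 10^{5}$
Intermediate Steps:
$V = \frac{6123}{16189}$ ($V = \frac{18369}{48567} = 18369 \cdot \frac{1}{48567} = \frac{6123}{16189} \approx 0.37822$)
$-199929 + \sqrt{F{\left(-174 \right)} + V} = -199929 + \sqrt{245 + \frac{6123}{16189}} = -199929 + \sqrt{\frac{3972428}{16189}} = -199929 + \frac{2 \sqrt{16077409223}}{16189}$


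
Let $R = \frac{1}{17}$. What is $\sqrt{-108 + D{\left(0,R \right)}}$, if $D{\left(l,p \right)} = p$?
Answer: $\frac{i \sqrt{31195}}{17} \approx 10.389 i$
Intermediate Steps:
$R = \frac{1}{17} \approx 0.058824$
$\sqrt{-108 + D{\left(0,R \right)}} = \sqrt{-108 + \frac{1}{17}} = \sqrt{- \frac{1835}{17}} = \frac{i \sqrt{31195}}{17}$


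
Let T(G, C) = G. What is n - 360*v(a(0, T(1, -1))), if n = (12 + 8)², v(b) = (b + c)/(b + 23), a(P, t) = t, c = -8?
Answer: 505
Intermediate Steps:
v(b) = (-8 + b)/(23 + b) (v(b) = (b - 8)/(b + 23) = (-8 + b)/(23 + b))
n = 400 (n = 20² = 400)
n - 360*v(a(0, T(1, -1))) = 400 - 360*(-8 + 1)/(23 + 1) = 400 - 360*(-7)/24 = 400 - 15*(-7) = 400 - 360*(-7/24) = 400 + 105 = 505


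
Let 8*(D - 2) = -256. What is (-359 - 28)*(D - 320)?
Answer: 135450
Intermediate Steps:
D = -30 (D = 2 + (1/8)*(-256) = 2 - 32 = -30)
(-359 - 28)*(D - 320) = (-359 - 28)*(-30 - 320) = -387*(-350) = 135450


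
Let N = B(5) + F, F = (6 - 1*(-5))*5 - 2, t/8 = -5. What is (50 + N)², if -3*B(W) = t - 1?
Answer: 122500/9 ≈ 13611.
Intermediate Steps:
t = -40 (t = 8*(-5) = -40)
B(W) = 41/3 (B(W) = -(-40 - 1)/3 = -⅓*(-41) = 41/3)
F = 53 (F = (6 + 5)*5 - 2 = 11*5 - 2 = 55 - 2 = 53)
N = 200/3 (N = 41/3 + 53 = 200/3 ≈ 66.667)
(50 + N)² = (50 + 200/3)² = (350/3)² = 122500/9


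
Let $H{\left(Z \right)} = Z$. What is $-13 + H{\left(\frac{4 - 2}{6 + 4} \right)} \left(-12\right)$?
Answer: $- \frac{77}{5} \approx -15.4$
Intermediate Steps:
$-13 + H{\left(\frac{4 - 2}{6 + 4} \right)} \left(-12\right) = -13 + \frac{4 - 2}{6 + 4} \left(-12\right) = -13 + \frac{2}{10} \left(-12\right) = -13 + 2 \cdot \frac{1}{10} \left(-12\right) = -13 + \frac{1}{5} \left(-12\right) = -13 - \frac{12}{5} = - \frac{77}{5}$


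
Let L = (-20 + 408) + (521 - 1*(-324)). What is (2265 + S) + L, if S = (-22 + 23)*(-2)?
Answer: 3496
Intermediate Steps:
L = 1233 (L = 388 + (521 + 324) = 388 + 845 = 1233)
S = -2 (S = 1*(-2) = -2)
(2265 + S) + L = (2265 - 2) + 1233 = 2263 + 1233 = 3496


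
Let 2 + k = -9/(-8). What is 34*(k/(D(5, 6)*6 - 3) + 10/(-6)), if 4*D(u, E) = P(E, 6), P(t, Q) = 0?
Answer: -187/4 ≈ -46.750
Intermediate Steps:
k = -7/8 (k = -2 - 9/(-8) = -2 - 9*(-⅛) = -2 + 9/8 = -7/8 ≈ -0.87500)
D(u, E) = 0 (D(u, E) = (¼)*0 = 0)
34*(k/(D(5, 6)*6 - 3) + 10/(-6)) = 34*(-7/(8*(0*6 - 3)) + 10/(-6)) = 34*(-7/(8*(0 - 3)) + 10*(-⅙)) = 34*(-7/8/(-3) - 5/3) = 34*(-7/8*(-⅓) - 5/3) = 34*(7/24 - 5/3) = 34*(-11/8) = -187/4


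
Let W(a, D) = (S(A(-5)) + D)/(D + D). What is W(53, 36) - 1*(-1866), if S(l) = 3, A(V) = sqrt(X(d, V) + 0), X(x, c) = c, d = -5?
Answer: 44797/24 ≈ 1866.5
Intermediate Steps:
A(V) = sqrt(V) (A(V) = sqrt(V + 0) = sqrt(V))
W(a, D) = (3 + D)/(2*D) (W(a, D) = (3 + D)/(D + D) = (3 + D)/((2*D)) = (3 + D)*(1/(2*D)) = (3 + D)/(2*D))
W(53, 36) - 1*(-1866) = (1/2)*(3 + 36)/36 - 1*(-1866) = (1/2)*(1/36)*39 + 1866 = 13/24 + 1866 = 44797/24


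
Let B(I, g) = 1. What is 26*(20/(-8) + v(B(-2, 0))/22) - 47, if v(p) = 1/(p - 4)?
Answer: -3709/33 ≈ -112.39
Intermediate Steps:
v(p) = 1/(-4 + p)
26*(20/(-8) + v(B(-2, 0))/22) - 47 = 26*(20/(-8) + 1/((-4 + 1)*22)) - 47 = 26*(20*(-⅛) + (1/22)/(-3)) - 47 = 26*(-5/2 - ⅓*1/22) - 47 = 26*(-5/2 - 1/66) - 47 = 26*(-83/33) - 47 = -2158/33 - 47 = -3709/33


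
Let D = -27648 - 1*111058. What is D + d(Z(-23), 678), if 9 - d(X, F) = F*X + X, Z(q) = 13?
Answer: -147524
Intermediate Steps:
d(X, F) = 9 - X - F*X (d(X, F) = 9 - (F*X + X) = 9 - (X + F*X) = 9 + (-X - F*X) = 9 - X - F*X)
D = -138706 (D = -27648 - 111058 = -138706)
D + d(Z(-23), 678) = -138706 + (9 - 1*13 - 1*678*13) = -138706 + (9 - 13 - 8814) = -138706 - 8818 = -147524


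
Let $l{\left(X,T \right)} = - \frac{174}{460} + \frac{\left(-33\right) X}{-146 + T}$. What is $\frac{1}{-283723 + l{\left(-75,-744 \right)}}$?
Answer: $- \frac{10235}{2903937239} \approx -3.5245 \cdot 10^{-6}$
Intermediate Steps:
$l{\left(X,T \right)} = - \frac{87}{230} - \frac{33 X}{-146 + T}$ ($l{\left(X,T \right)} = \left(-174\right) \frac{1}{460} - \frac{33 X}{-146 + T} = - \frac{87}{230} - \frac{33 X}{-146 + T}$)
$\frac{1}{-283723 + l{\left(-75,-744 \right)}} = \frac{1}{-283723 + \frac{3 \left(4234 - -189750 - -21576\right)}{230 \left(-146 - 744\right)}} = \frac{1}{-283723 + \frac{3 \left(4234 + 189750 + 21576\right)}{230 \left(-890\right)}} = \frac{1}{-283723 + \frac{3}{230} \left(- \frac{1}{890}\right) 215560} = \frac{1}{-283723 - \frac{32334}{10235}} = \frac{1}{- \frac{2903937239}{10235}} = - \frac{10235}{2903937239}$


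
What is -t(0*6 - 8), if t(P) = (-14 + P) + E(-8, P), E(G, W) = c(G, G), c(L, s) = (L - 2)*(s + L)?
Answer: -138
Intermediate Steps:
c(L, s) = (-2 + L)*(L + s)
E(G, W) = -4*G + 2*G² (E(G, W) = G² - 2*G - 2*G + G*G = G² - 2*G - 2*G + G² = -4*G + 2*G²)
t(P) = 146 + P (t(P) = (-14 + P) + 2*(-8)*(-2 - 8) = (-14 + P) + 2*(-8)*(-10) = (-14 + P) + 160 = 146 + P)
-t(0*6 - 8) = -(146 + (0*6 - 8)) = -(146 + (0 - 8)) = -(146 - 8) = -1*138 = -138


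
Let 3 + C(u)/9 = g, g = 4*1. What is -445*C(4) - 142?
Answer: -4147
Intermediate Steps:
g = 4
C(u) = 9 (C(u) = -27 + 9*4 = -27 + 36 = 9)
-445*C(4) - 142 = -445*9 - 142 = -4005 - 142 = -4147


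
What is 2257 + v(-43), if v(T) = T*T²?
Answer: -77250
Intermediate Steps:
v(T) = T³
2257 + v(-43) = 2257 + (-43)³ = 2257 - 79507 = -77250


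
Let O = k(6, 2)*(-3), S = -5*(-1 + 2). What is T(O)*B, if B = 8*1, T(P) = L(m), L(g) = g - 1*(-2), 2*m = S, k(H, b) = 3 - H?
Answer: -4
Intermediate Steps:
S = -5 (S = -5*1 = -5)
O = 9 (O = (3 - 1*6)*(-3) = (3 - 6)*(-3) = -3*(-3) = 9)
m = -5/2 (m = (½)*(-5) = -5/2 ≈ -2.5000)
L(g) = 2 + g (L(g) = g + 2 = 2 + g)
T(P) = -½ (T(P) = 2 - 5/2 = -½)
B = 8
T(O)*B = -½*8 = -4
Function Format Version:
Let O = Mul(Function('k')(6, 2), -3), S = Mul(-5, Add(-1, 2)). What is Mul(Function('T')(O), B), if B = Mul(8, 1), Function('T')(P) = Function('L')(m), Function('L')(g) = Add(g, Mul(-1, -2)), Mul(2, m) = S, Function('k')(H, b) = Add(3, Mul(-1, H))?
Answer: -4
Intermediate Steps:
S = -5 (S = Mul(-5, 1) = -5)
O = 9 (O = Mul(Add(3, Mul(-1, 6)), -3) = Mul(Add(3, -6), -3) = Mul(-3, -3) = 9)
m = Rational(-5, 2) (m = Mul(Rational(1, 2), -5) = Rational(-5, 2) ≈ -2.5000)
Function('L')(g) = Add(2, g) (Function('L')(g) = Add(g, 2) = Add(2, g))
Function('T')(P) = Rational(-1, 2) (Function('T')(P) = Add(2, Rational(-5, 2)) = Rational(-1, 2))
B = 8
Mul(Function('T')(O), B) = Mul(Rational(-1, 2), 8) = -4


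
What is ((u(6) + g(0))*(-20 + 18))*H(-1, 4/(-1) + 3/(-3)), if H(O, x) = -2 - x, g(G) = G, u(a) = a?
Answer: -36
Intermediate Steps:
((u(6) + g(0))*(-20 + 18))*H(-1, 4/(-1) + 3/(-3)) = ((6 + 0)*(-20 + 18))*(-2 - (4/(-1) + 3/(-3))) = (6*(-2))*(-2 - (4*(-1) + 3*(-⅓))) = -12*(-2 - (-4 - 1)) = -12*(-2 - 1*(-5)) = -12*(-2 + 5) = -12*3 = -36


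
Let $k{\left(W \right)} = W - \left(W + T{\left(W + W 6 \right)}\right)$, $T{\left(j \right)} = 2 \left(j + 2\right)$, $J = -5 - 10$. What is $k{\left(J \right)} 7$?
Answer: $1442$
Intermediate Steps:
$J = -15$ ($J = -5 - 10 = -15$)
$T{\left(j \right)} = 4 + 2 j$ ($T{\left(j \right)} = 2 \left(2 + j\right) = 4 + 2 j$)
$k{\left(W \right)} = -4 - 14 W$ ($k{\left(W \right)} = W - \left(W + \left(4 + 2 \left(W + W 6\right)\right)\right) = W - \left(W + \left(4 + 2 \left(W + 6 W\right)\right)\right) = W - \left(W + \left(4 + 2 \cdot 7 W\right)\right) = W - \left(W + \left(4 + 14 W\right)\right) = W - \left(4 + 15 W\right) = -4 - 14 W$)
$k{\left(J \right)} 7 = \left(-4 - -210\right) 7 = \left(-4 + 210\right) 7 = 206 \cdot 7 = 1442$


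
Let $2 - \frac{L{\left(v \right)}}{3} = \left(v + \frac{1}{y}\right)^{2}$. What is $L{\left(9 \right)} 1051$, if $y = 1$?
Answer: $-308994$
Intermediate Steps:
$L{\left(v \right)} = 6 - 3 \left(1 + v\right)^{2}$ ($L{\left(v \right)} = 6 - 3 \left(v + 1^{-1}\right)^{2} = 6 - 3 \left(v + 1\right)^{2} = 6 - 3 \left(1 + v\right)^{2}$)
$L{\left(9 \right)} 1051 = \left(6 - 3 \left(1 + 9\right)^{2}\right) 1051 = \left(6 - 3 \cdot 10^{2}\right) 1051 = \left(6 - 300\right) 1051 = \left(-294\right) 1051 = -308994$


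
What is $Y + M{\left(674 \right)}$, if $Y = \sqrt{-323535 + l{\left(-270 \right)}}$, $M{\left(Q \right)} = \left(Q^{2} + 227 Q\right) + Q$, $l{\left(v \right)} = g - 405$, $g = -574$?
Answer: $607948 + i \sqrt{324514} \approx 6.0795 \cdot 10^{5} + 569.66 i$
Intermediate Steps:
$l{\left(v \right)} = -979$ ($l{\left(v \right)} = -574 - 405 = -979$)
$M{\left(Q \right)} = Q^{2} + 228 Q$
$Y = i \sqrt{324514}$ ($Y = \sqrt{-323535 - 979} = \sqrt{-324514} = i \sqrt{324514} \approx 569.66 i$)
$Y + M{\left(674 \right)} = i \sqrt{324514} + 674 \left(228 + 674\right) = i \sqrt{324514} + 674 \cdot 902 = i \sqrt{324514} + 607948 = 607948 + i \sqrt{324514}$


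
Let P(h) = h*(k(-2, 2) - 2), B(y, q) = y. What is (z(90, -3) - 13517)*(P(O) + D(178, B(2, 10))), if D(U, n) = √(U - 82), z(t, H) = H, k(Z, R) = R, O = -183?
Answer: -54080*√6 ≈ -1.3247e+5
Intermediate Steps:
D(U, n) = √(-82 + U)
P(h) = 0 (P(h) = h*(2 - 2) = h*0 = 0)
(z(90, -3) - 13517)*(P(O) + D(178, B(2, 10))) = (-3 - 13517)*(0 + √(-82 + 178)) = -13520*(0 + √96) = -13520*(0 + 4*√6) = -54080*√6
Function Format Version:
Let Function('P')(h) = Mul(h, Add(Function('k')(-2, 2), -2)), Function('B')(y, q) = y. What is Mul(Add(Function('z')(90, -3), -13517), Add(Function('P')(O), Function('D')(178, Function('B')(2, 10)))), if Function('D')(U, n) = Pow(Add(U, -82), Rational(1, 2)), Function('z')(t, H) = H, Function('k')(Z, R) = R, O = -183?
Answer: Mul(-54080, Pow(6, Rational(1, 2))) ≈ -1.3247e+5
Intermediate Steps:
Function('D')(U, n) = Pow(Add(-82, U), Rational(1, 2))
Function('P')(h) = 0 (Function('P')(h) = Mul(h, Add(2, -2)) = Mul(h, 0) = 0)
Mul(Add(Function('z')(90, -3), -13517), Add(Function('P')(O), Function('D')(178, Function('B')(2, 10)))) = Mul(Add(-3, -13517), Add(0, Pow(Add(-82, 178), Rational(1, 2)))) = Mul(-13520, Add(0, Pow(96, Rational(1, 2)))) = Mul(-13520, Add(0, Mul(4, Pow(6, Rational(1, 2))))) = Mul(-13520, Mul(4, Pow(6, Rational(1, 2)))) = Mul(-54080, Pow(6, Rational(1, 2)))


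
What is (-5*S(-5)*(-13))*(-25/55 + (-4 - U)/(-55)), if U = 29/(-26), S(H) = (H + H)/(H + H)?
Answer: -575/22 ≈ -26.136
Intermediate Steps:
S(H) = 1 (S(H) = (2*H)/((2*H)) = (2*H)*(1/(2*H)) = 1)
U = -29/26 (U = 29*(-1/26) = -29/26 ≈ -1.1154)
(-5*S(-5)*(-13))*(-25/55 + (-4 - U)/(-55)) = (-5*1*(-13))*(-25/55 + (-4 - 1*(-29/26))/(-55)) = (-5*(-13))*(-25*1/55 + (-4 + 29/26)*(-1/55)) = 65*(-5/11 - 75/26*(-1/55)) = 65*(-5/11 + 15/286) = 65*(-115/286) = -575/22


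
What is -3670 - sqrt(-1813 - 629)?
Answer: -3670 - I*sqrt(2442) ≈ -3670.0 - 49.417*I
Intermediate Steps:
-3670 - sqrt(-1813 - 629) = -3670 - sqrt(-2442) = -3670 - I*sqrt(2442)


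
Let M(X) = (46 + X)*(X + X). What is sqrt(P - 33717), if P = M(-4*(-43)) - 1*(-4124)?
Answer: sqrt(45399) ≈ 213.07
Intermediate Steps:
M(X) = 2*X*(46 + X) (M(X) = (46 + X)*(2*X) = 2*X*(46 + X))
P = 79116 (P = 2*(-4*(-43))*(46 - 4*(-43)) - 1*(-4124) = 2*172*(46 + 172) + 4124 = 2*172*218 + 4124 = 74992 + 4124 = 79116)
sqrt(P - 33717) = sqrt(79116 - 33717) = sqrt(45399)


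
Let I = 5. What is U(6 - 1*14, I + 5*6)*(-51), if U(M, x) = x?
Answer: -1785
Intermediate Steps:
U(6 - 1*14, I + 5*6)*(-51) = (5 + 5*6)*(-51) = (5 + 30)*(-51) = 35*(-51) = -1785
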